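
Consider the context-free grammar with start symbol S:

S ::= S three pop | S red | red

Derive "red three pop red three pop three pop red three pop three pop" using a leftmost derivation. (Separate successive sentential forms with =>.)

S => S three pop => S three pop three pop => S red three pop three pop => S three pop red three pop three pop => S three pop three pop red three pop three pop => S red three pop three pop red three pop three pop => S three pop red three pop three pop red three pop three pop => red three pop red three pop three pop red three pop three pop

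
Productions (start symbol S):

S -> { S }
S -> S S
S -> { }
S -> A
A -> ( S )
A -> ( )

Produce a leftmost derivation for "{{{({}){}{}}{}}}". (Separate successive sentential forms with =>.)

S => {S}   [S -> { S }]
{S} => {{S}}   [S -> { S }]
{{S}} => {{SS}}   [S -> S S]
{{SS}} => {{{S}S}}   [S -> { S }]
{{{S}S}} => {{{SS}S}}   [S -> S S]
{{{SS}S}} => {{{AS}S}}   [S -> A]
{{{AS}S}} => {{{(S)S}S}}   [A -> ( S )]
{{{(S)S}S}} => {{{({})S}S}}   [S -> { }]
{{{({})S}S}} => {{{({})SS}S}}   [S -> S S]
{{{({})SS}S}} => {{{({}){}S}S}}   [S -> { }]
{{{({}){}S}S}} => {{{({}){}{}}S}}   [S -> { }]
{{{({}){}{}}S}} => {{{({}){}{}}{}}}   [S -> { }]

S => {S} => {{S}} => {{SS}} => {{{S}S}} => {{{SS}S}} => {{{AS}S}} => {{{(S)S}S}} => {{{({})S}S}} => {{{({})SS}S}} => {{{({}){}S}S}} => {{{({}){}{}}S}} => {{{({}){}{}}{}}}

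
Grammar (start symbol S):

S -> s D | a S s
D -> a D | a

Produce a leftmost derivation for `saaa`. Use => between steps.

S => sD => saD => saaD => saaa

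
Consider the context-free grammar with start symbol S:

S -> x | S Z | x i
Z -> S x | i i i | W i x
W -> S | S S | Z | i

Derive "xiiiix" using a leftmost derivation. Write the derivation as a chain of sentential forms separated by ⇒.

S⇒SZ⇒xZ⇒xWix⇒xZix⇒xiiiix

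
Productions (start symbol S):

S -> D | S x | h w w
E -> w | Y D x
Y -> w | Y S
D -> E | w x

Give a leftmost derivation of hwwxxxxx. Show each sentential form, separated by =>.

S=>Sx=>Sxx=>Sxxx=>Sxxxx=>Sxxxxx=>hwwxxxxx

S => Sx   [S -> S x]
Sx => Sxx   [S -> S x]
Sxx => Sxxx   [S -> S x]
Sxxx => Sxxxx   [S -> S x]
Sxxxx => Sxxxxx   [S -> S x]
Sxxxxx => hwwxxxxx   [S -> h w w]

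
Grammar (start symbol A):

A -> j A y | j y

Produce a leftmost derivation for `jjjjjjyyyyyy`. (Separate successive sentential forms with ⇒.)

A⇒jAy⇒jjAyy⇒jjjAyyy⇒jjjjAyyyy⇒jjjjjAyyyyy⇒jjjjjjyyyyyy

A ⇒ jAy   [A -> j A y]
jAy ⇒ jjAyy   [A -> j A y]
jjAyy ⇒ jjjAyyy   [A -> j A y]
jjjAyyy ⇒ jjjjAyyyy   [A -> j A y]
jjjjAyyyy ⇒ jjjjjAyyyyy   [A -> j A y]
jjjjjAyyyyy ⇒ jjjjjjyyyyyy   [A -> j y]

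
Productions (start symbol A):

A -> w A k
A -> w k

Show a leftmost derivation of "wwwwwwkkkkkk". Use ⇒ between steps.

A ⇒ wAk ⇒ wwAkk ⇒ wwwAkkk ⇒ wwwwAkkkk ⇒ wwwwwAkkkkk ⇒ wwwwwwkkkkkk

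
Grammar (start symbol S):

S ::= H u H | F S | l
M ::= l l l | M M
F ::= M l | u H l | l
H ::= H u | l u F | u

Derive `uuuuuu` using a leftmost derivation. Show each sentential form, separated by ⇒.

S ⇒ HuH ⇒ HuuH ⇒ HuuuH ⇒ HuuuuH ⇒ uuuuuH ⇒ uuuuuu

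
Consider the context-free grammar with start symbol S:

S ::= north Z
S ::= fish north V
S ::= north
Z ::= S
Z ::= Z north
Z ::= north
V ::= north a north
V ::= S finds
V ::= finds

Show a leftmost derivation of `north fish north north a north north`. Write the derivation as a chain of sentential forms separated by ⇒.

S ⇒ north Z ⇒ north Z north ⇒ north S north ⇒ north fish north V north ⇒ north fish north north a north north

S ⇒ north Z   [S ::= north Z]
north Z ⇒ north Z north   [Z ::= Z north]
north Z north ⇒ north S north   [Z ::= S]
north S north ⇒ north fish north V north   [S ::= fish north V]
north fish north V north ⇒ north fish north north a north north   [V ::= north a north]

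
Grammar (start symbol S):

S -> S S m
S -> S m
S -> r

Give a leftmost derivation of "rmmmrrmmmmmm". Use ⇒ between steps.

S ⇒ SSm ⇒ SmSm ⇒ SmmSm ⇒ SmmmSm ⇒ rmmmSm ⇒ rmmmSmm ⇒ rmmmSmmm ⇒ rmmmSmmmm ⇒ rmmmSmmmmm ⇒ rmmmSSmmmmmm ⇒ rmmmrSmmmmmm ⇒ rmmmrrmmmmmm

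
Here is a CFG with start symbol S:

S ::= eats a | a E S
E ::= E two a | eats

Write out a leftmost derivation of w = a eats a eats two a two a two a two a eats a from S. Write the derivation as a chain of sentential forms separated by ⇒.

S ⇒ a E S ⇒ a eats S ⇒ a eats a E S ⇒ a eats a E two a S ⇒ a eats a E two a two a S ⇒ a eats a E two a two a two a S ⇒ a eats a E two a two a two a two a S ⇒ a eats a eats two a two a two a two a S ⇒ a eats a eats two a two a two a two a eats a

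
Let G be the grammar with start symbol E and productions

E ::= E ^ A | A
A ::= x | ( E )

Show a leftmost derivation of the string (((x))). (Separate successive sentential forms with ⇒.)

E ⇒ A ⇒ (E) ⇒ (A) ⇒ ((E)) ⇒ ((A)) ⇒ (((E))) ⇒ (((A))) ⇒ (((x)))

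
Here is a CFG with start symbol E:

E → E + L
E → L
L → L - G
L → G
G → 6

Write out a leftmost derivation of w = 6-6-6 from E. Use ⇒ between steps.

E ⇒ L   [E → L]
L ⇒ L-G   [L → L - G]
L-G ⇒ L-G-G   [L → L - G]
L-G-G ⇒ G-G-G   [L → G]
G-G-G ⇒ 6-G-G   [G → 6]
6-G-G ⇒ 6-6-G   [G → 6]
6-6-G ⇒ 6-6-6   [G → 6]

E ⇒ L ⇒ L-G ⇒ L-G-G ⇒ G-G-G ⇒ 6-G-G ⇒ 6-6-G ⇒ 6-6-6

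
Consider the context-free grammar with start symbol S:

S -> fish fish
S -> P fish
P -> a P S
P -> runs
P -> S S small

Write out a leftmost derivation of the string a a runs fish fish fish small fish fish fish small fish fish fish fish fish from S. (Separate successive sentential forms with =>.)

S => P fish   [S -> P fish]
P fish => a P S fish   [P -> a P S]
a P S fish => a a P S S fish   [P -> a P S]
a a P S S fish => a a S S small S S fish   [P -> S S small]
a a S S small S S fish => a a P fish S small S S fish   [S -> P fish]
a a P fish S small S S fish => a a S S small fish S small S S fish   [P -> S S small]
a a S S small fish S small S S fish => a a P fish S small fish S small S S fish   [S -> P fish]
a a P fish S small fish S small S S fish => a a runs fish S small fish S small S S fish   [P -> runs]
a a runs fish S small fish S small S S fish => a a runs fish fish fish small fish S small S S fish   [S -> fish fish]
a a runs fish fish fish small fish S small S S fish => a a runs fish fish fish small fish fish fish small S S fish   [S -> fish fish]
a a runs fish fish fish small fish fish fish small S S fish => a a runs fish fish fish small fish fish fish small fish fish S fish   [S -> fish fish]
a a runs fish fish fish small fish fish fish small fish fish S fish => a a runs fish fish fish small fish fish fish small fish fish fish fish fish   [S -> fish fish]

S => P fish => a P S fish => a a P S S fish => a a S S small S S fish => a a P fish S small S S fish => a a S S small fish S small S S fish => a a P fish S small fish S small S S fish => a a runs fish S small fish S small S S fish => a a runs fish fish fish small fish S small S S fish => a a runs fish fish fish small fish fish fish small S S fish => a a runs fish fish fish small fish fish fish small fish fish S fish => a a runs fish fish fish small fish fish fish small fish fish fish fish fish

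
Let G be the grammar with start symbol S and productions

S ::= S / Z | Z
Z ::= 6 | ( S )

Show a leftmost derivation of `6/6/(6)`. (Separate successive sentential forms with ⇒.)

S ⇒ S/Z ⇒ S/Z/Z ⇒ Z/Z/Z ⇒ 6/Z/Z ⇒ 6/6/Z ⇒ 6/6/(S) ⇒ 6/6/(Z) ⇒ 6/6/(6)

S ⇒ S/Z   [S ::= S / Z]
S/Z ⇒ S/Z/Z   [S ::= S / Z]
S/Z/Z ⇒ Z/Z/Z   [S ::= Z]
Z/Z/Z ⇒ 6/Z/Z   [Z ::= 6]
6/Z/Z ⇒ 6/6/Z   [Z ::= 6]
6/6/Z ⇒ 6/6/(S)   [Z ::= ( S )]
6/6/(S) ⇒ 6/6/(Z)   [S ::= Z]
6/6/(Z) ⇒ 6/6/(6)   [Z ::= 6]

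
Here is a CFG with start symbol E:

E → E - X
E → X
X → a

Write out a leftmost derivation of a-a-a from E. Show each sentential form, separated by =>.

E => E-X   [E → E - X]
E-X => E-X-X   [E → E - X]
E-X-X => X-X-X   [E → X]
X-X-X => a-X-X   [X → a]
a-X-X => a-a-X   [X → a]
a-a-X => a-a-a   [X → a]

E => E-X => E-X-X => X-X-X => a-X-X => a-a-X => a-a-a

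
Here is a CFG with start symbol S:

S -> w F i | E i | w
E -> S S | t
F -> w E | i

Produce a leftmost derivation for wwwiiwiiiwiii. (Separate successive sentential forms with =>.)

S => Ei   [S -> E i]
Ei => SSi   [E -> S S]
SSi => wFiSi   [S -> w F i]
wFiSi => wwEiSi   [F -> w E]
wwEiSi => wwSSiSi   [E -> S S]
wwSSiSi => wwwFiSiSi   [S -> w F i]
wwwFiSiSi => wwwiiSiSi   [F -> i]
wwwiiSiSi => wwwiiwFiiSi   [S -> w F i]
wwwiiwFiiSi => wwwiiwiiiSi   [F -> i]
wwwiiwiiiSi => wwwiiwiiiwFii   [S -> w F i]
wwwiiwiiiwFii => wwwiiwiiiwiii   [F -> i]

S => Ei => SSi => wFiSi => wwEiSi => wwSSiSi => wwwFiSiSi => wwwiiSiSi => wwwiiwFiiSi => wwwiiwiiiSi => wwwiiwiiiwFii => wwwiiwiiiwiii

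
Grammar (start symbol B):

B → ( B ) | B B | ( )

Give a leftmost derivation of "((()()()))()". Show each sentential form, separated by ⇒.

B ⇒ BB ⇒ (B)B ⇒ ((B))B ⇒ ((BB))B ⇒ ((BBB))B ⇒ ((()BB))B ⇒ ((()()B))B ⇒ ((()()()))B ⇒ ((()()()))()

B ⇒ BB   [B → B B]
BB ⇒ (B)B   [B → ( B )]
(B)B ⇒ ((B))B   [B → ( B )]
((B))B ⇒ ((BB))B   [B → B B]
((BB))B ⇒ ((BBB))B   [B → B B]
((BBB))B ⇒ ((()BB))B   [B → ( )]
((()BB))B ⇒ ((()()B))B   [B → ( )]
((()()B))B ⇒ ((()()()))B   [B → ( )]
((()()()))B ⇒ ((()()()))()   [B → ( )]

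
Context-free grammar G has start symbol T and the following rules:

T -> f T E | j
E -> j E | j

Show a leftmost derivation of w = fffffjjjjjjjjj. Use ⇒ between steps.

T ⇒ fTE ⇒ ffTEE ⇒ fffTEEE ⇒ ffffTEEEE ⇒ fffffTEEEEE ⇒ fffffjEEEEE ⇒ fffffjjEEEEE ⇒ fffffjjjEEEEE ⇒ fffffjjjjEEEEE ⇒ fffffjjjjjEEEE ⇒ fffffjjjjjjEEE ⇒ fffffjjjjjjjEE ⇒ fffffjjjjjjjjE ⇒ fffffjjjjjjjjj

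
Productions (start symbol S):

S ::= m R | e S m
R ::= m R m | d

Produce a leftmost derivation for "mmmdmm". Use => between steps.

S => mR   [S ::= m R]
mR => mmRm   [R ::= m R m]
mmRm => mmmRmm   [R ::= m R m]
mmmRmm => mmmdmm   [R ::= d]

S=>mR=>mmRm=>mmmRmm=>mmmdmm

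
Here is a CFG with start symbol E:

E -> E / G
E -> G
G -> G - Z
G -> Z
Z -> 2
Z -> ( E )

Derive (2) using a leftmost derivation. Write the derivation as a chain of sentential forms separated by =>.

E => G   [E -> G]
G => Z   [G -> Z]
Z => (E)   [Z -> ( E )]
(E) => (G)   [E -> G]
(G) => (Z)   [G -> Z]
(Z) => (2)   [Z -> 2]

E=>G=>Z=>(E)=>(G)=>(Z)=>(2)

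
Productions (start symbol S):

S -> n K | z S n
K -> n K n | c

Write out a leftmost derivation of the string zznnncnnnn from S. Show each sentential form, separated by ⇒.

S ⇒ zSn   [S -> z S n]
zSn ⇒ zzSnn   [S -> z S n]
zzSnn ⇒ zznKnn   [S -> n K]
zznKnn ⇒ zznnKnnn   [K -> n K n]
zznnKnnn ⇒ zznnnKnnnn   [K -> n K n]
zznnnKnnnn ⇒ zznnncnnnn   [K -> c]

S ⇒ zSn ⇒ zzSnn ⇒ zznKnn ⇒ zznnKnnn ⇒ zznnnKnnnn ⇒ zznnncnnnn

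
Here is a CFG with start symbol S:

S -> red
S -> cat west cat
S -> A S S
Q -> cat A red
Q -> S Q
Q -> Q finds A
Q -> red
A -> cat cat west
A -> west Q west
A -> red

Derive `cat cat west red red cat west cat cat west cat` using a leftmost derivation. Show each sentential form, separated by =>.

S => A S S => cat cat west S S => cat cat west A S S S => cat cat west red S S S => cat cat west red red S S => cat cat west red red cat west cat S => cat cat west red red cat west cat cat west cat

S => A S S   [S -> A S S]
A S S => cat cat west S S   [A -> cat cat west]
cat cat west S S => cat cat west A S S S   [S -> A S S]
cat cat west A S S S => cat cat west red S S S   [A -> red]
cat cat west red S S S => cat cat west red red S S   [S -> red]
cat cat west red red S S => cat cat west red red cat west cat S   [S -> cat west cat]
cat cat west red red cat west cat S => cat cat west red red cat west cat cat west cat   [S -> cat west cat]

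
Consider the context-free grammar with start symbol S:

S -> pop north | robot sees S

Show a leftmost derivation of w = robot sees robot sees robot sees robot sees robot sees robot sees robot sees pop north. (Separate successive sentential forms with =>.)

S => robot sees S => robot sees robot sees S => robot sees robot sees robot sees S => robot sees robot sees robot sees robot sees S => robot sees robot sees robot sees robot sees robot sees S => robot sees robot sees robot sees robot sees robot sees robot sees S => robot sees robot sees robot sees robot sees robot sees robot sees robot sees S => robot sees robot sees robot sees robot sees robot sees robot sees robot sees pop north

S => robot sees S   [S -> robot sees S]
robot sees S => robot sees robot sees S   [S -> robot sees S]
robot sees robot sees S => robot sees robot sees robot sees S   [S -> robot sees S]
robot sees robot sees robot sees S => robot sees robot sees robot sees robot sees S   [S -> robot sees S]
robot sees robot sees robot sees robot sees S => robot sees robot sees robot sees robot sees robot sees S   [S -> robot sees S]
robot sees robot sees robot sees robot sees robot sees S => robot sees robot sees robot sees robot sees robot sees robot sees S   [S -> robot sees S]
robot sees robot sees robot sees robot sees robot sees robot sees S => robot sees robot sees robot sees robot sees robot sees robot sees robot sees S   [S -> robot sees S]
robot sees robot sees robot sees robot sees robot sees robot sees robot sees S => robot sees robot sees robot sees robot sees robot sees robot sees robot sees pop north   [S -> pop north]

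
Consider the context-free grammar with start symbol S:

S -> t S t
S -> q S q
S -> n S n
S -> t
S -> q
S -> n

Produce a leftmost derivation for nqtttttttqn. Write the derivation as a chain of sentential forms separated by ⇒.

S ⇒ nSn   [S -> n S n]
nSn ⇒ nqSqn   [S -> q S q]
nqSqn ⇒ nqtStqn   [S -> t S t]
nqtStqn ⇒ nqttSttqn   [S -> t S t]
nqttSttqn ⇒ nqtttStttqn   [S -> t S t]
nqtttStttqn ⇒ nqtttttttqn   [S -> t]

S ⇒ nSn ⇒ nqSqn ⇒ nqtStqn ⇒ nqttSttqn ⇒ nqtttStttqn ⇒ nqtttttttqn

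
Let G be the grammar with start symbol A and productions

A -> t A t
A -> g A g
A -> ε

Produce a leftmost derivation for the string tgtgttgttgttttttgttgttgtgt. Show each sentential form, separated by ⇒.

A ⇒ tAt ⇒ tgAgt ⇒ tgtAtgt ⇒ tgtgAgtgt ⇒ tgtgtAtgtgt ⇒ tgtgttAttgtgt ⇒ tgtgttgAgttgtgt ⇒ tgtgttgtAtgttgtgt ⇒ tgtgttgttAttgttgtgt ⇒ tgtgttgttgAgttgttgtgt ⇒ tgtgttgttgtAtgttgttgtgt ⇒ tgtgttgttgttAttgttgttgtgt ⇒ tgtgttgttgtttAtttgttgttgtgt ⇒ tgtgttgttgttttttgttgttgtgt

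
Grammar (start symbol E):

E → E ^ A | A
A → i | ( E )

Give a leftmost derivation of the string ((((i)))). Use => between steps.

E => A   [E → A]
A => (E)   [A → ( E )]
(E) => (A)   [E → A]
(A) => ((E))   [A → ( E )]
((E)) => ((A))   [E → A]
((A)) => (((E)))   [A → ( E )]
(((E))) => (((A)))   [E → A]
(((A))) => ((((E))))   [A → ( E )]
((((E)))) => ((((A))))   [E → A]
((((A)))) => ((((i))))   [A → i]

E => A => (E) => (A) => ((E)) => ((A)) => (((E))) => (((A))) => ((((E)))) => ((((A)))) => ((((i))))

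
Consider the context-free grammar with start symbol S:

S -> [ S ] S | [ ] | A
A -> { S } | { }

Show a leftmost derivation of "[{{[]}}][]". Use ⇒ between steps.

S ⇒ [S]S ⇒ [A]S ⇒ [{S}]S ⇒ [{A}]S ⇒ [{{S}}]S ⇒ [{{[]}}]S ⇒ [{{[]}}][]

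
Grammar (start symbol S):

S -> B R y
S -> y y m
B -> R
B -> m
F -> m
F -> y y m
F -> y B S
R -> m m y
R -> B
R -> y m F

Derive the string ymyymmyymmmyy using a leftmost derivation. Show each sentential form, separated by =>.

S => BRy => RRy => ymFRy => ymyBSRy => ymyRSRy => ymyymFSRy => ymyymmSRy => ymyymmyymRy => ymyymmyymmmyy

S => BRy   [S -> B R y]
BRy => RRy   [B -> R]
RRy => ymFRy   [R -> y m F]
ymFRy => ymyBSRy   [F -> y B S]
ymyBSRy => ymyRSRy   [B -> R]
ymyRSRy => ymyymFSRy   [R -> y m F]
ymyymFSRy => ymyymmSRy   [F -> m]
ymyymmSRy => ymyymmyymRy   [S -> y y m]
ymyymmyymRy => ymyymmyymmmyy   [R -> m m y]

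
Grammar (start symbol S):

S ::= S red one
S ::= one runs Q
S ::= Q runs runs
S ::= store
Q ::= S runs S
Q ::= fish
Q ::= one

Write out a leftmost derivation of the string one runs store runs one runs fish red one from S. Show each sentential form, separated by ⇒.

S ⇒ one runs Q   [S ::= one runs Q]
one runs Q ⇒ one runs S runs S   [Q ::= S runs S]
one runs S runs S ⇒ one runs store runs S   [S ::= store]
one runs store runs S ⇒ one runs store runs S red one   [S ::= S red one]
one runs store runs S red one ⇒ one runs store runs one runs Q red one   [S ::= one runs Q]
one runs store runs one runs Q red one ⇒ one runs store runs one runs fish red one   [Q ::= fish]

S ⇒ one runs Q ⇒ one runs S runs S ⇒ one runs store runs S ⇒ one runs store runs S red one ⇒ one runs store runs one runs Q red one ⇒ one runs store runs one runs fish red one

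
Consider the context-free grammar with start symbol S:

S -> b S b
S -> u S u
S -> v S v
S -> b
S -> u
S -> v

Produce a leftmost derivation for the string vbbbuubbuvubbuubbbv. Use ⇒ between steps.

S ⇒ vSv   [S -> v S v]
vSv ⇒ vbSbv   [S -> b S b]
vbSbv ⇒ vbbSbbv   [S -> b S b]
vbbSbbv ⇒ vbbbSbbbv   [S -> b S b]
vbbbSbbbv ⇒ vbbbuSubbbv   [S -> u S u]
vbbbuSubbbv ⇒ vbbbuuSuubbbv   [S -> u S u]
vbbbuuSuubbbv ⇒ vbbbuubSbuubbbv   [S -> b S b]
vbbbuubSbuubbbv ⇒ vbbbuubbSbbuubbbv   [S -> b S b]
vbbbuubbSbbuubbbv ⇒ vbbbuubbuSubbuubbbv   [S -> u S u]
vbbbuubbuSubbuubbbv ⇒ vbbbuubbuvubbuubbbv   [S -> v]

S ⇒ vSv ⇒ vbSbv ⇒ vbbSbbv ⇒ vbbbSbbbv ⇒ vbbbuSubbbv ⇒ vbbbuuSuubbbv ⇒ vbbbuubSbuubbbv ⇒ vbbbuubbSbbuubbbv ⇒ vbbbuubbuSubbuubbbv ⇒ vbbbuubbuvubbuubbbv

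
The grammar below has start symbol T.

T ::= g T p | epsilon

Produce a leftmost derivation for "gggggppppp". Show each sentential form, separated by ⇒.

T ⇒ gTp   [T ::= g T p]
gTp ⇒ ggTpp   [T ::= g T p]
ggTpp ⇒ gggTppp   [T ::= g T p]
gggTppp ⇒ ggggTpppp   [T ::= g T p]
ggggTpppp ⇒ gggggTppppp   [T ::= g T p]
gggggTppppp ⇒ gggggppppp   [T ::= epsilon]

T ⇒ gTp ⇒ ggTpp ⇒ gggTppp ⇒ ggggTpppp ⇒ gggggTppppp ⇒ gggggppppp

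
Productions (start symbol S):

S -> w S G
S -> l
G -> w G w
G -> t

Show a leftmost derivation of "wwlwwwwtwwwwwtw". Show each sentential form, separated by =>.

S => wSG => wwSGG => wwlGG => wwlwGwG => wwlwwGwwG => wwlwwwGwwwG => wwlwwwwGwwwwG => wwlwwwwtwwwwG => wwlwwwwtwwwwwGw => wwlwwwwtwwwwwtw

S => wSG   [S -> w S G]
wSG => wwSGG   [S -> w S G]
wwSGG => wwlGG   [S -> l]
wwlGG => wwlwGwG   [G -> w G w]
wwlwGwG => wwlwwGwwG   [G -> w G w]
wwlwwGwwG => wwlwwwGwwwG   [G -> w G w]
wwlwwwGwwwG => wwlwwwwGwwwwG   [G -> w G w]
wwlwwwwGwwwwG => wwlwwwwtwwwwG   [G -> t]
wwlwwwwtwwwwG => wwlwwwwtwwwwwGw   [G -> w G w]
wwlwwwwtwwwwwGw => wwlwwwwtwwwwwtw   [G -> t]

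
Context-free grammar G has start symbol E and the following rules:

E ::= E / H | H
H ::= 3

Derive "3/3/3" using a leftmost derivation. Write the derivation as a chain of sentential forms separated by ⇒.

E ⇒ E/H ⇒ E/H/H ⇒ H/H/H ⇒ 3/H/H ⇒ 3/3/H ⇒ 3/3/3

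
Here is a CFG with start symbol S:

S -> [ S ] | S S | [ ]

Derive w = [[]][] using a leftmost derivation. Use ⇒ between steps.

S ⇒ SS ⇒ [S]S ⇒ [[]]S ⇒ [[]][]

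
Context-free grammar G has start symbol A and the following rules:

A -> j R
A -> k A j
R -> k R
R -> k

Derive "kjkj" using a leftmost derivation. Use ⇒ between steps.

A⇒kAj⇒kjRj⇒kjkj

A ⇒ kAj   [A -> k A j]
kAj ⇒ kjRj   [A -> j R]
kjRj ⇒ kjkj   [R -> k]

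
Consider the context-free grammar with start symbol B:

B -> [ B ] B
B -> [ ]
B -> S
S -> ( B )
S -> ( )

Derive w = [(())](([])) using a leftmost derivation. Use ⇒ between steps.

B ⇒ [B]B   [B -> [ B ] B]
[B]B ⇒ [S]B   [B -> S]
[S]B ⇒ [(B)]B   [S -> ( B )]
[(B)]B ⇒ [(S)]B   [B -> S]
[(S)]B ⇒ [(())]B   [S -> ( )]
[(())]B ⇒ [(())]S   [B -> S]
[(())]S ⇒ [(())](B)   [S -> ( B )]
[(())](B) ⇒ [(())](S)   [B -> S]
[(())](S) ⇒ [(())]((B))   [S -> ( B )]
[(())]((B)) ⇒ [(())](([]))   [B -> [ ]]

B ⇒ [B]B ⇒ [S]B ⇒ [(B)]B ⇒ [(S)]B ⇒ [(())]B ⇒ [(())]S ⇒ [(())](B) ⇒ [(())](S) ⇒ [(())]((B)) ⇒ [(())](([]))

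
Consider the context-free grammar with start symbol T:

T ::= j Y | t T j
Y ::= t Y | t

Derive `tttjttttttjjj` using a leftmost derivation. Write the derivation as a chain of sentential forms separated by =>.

T => tTj => ttTjj => tttTjjj => tttjYjjj => tttjtYjjj => tttjttYjjj => tttjtttYjjj => tttjttttYjjj => tttjtttttYjjj => tttjttttttjjj

T => tTj   [T ::= t T j]
tTj => ttTjj   [T ::= t T j]
ttTjj => tttTjjj   [T ::= t T j]
tttTjjj => tttjYjjj   [T ::= j Y]
tttjYjjj => tttjtYjjj   [Y ::= t Y]
tttjtYjjj => tttjttYjjj   [Y ::= t Y]
tttjttYjjj => tttjtttYjjj   [Y ::= t Y]
tttjtttYjjj => tttjttttYjjj   [Y ::= t Y]
tttjttttYjjj => tttjtttttYjjj   [Y ::= t Y]
tttjtttttYjjj => tttjttttttjjj   [Y ::= t]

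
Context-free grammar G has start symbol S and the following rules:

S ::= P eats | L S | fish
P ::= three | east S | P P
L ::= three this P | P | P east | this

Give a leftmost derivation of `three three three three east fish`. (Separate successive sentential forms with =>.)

S => L S => P east S => P P east S => P P P east S => P P P P east S => three P P P east S => three three P P east S => three three three P east S => three three three three east S => three three three three east fish

S => L S   [S ::= L S]
L S => P east S   [L ::= P east]
P east S => P P east S   [P ::= P P]
P P east S => P P P east S   [P ::= P P]
P P P east S => P P P P east S   [P ::= P P]
P P P P east S => three P P P east S   [P ::= three]
three P P P east S => three three P P east S   [P ::= three]
three three P P east S => three three three P east S   [P ::= three]
three three three P east S => three three three three east S   [P ::= three]
three three three three east S => three three three three east fish   [S ::= fish]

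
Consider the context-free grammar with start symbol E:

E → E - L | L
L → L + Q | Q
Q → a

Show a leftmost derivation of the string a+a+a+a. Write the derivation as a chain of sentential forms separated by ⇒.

E ⇒ L ⇒ L+Q ⇒ L+Q+Q ⇒ L+Q+Q+Q ⇒ Q+Q+Q+Q ⇒ a+Q+Q+Q ⇒ a+a+Q+Q ⇒ a+a+a+Q ⇒ a+a+a+a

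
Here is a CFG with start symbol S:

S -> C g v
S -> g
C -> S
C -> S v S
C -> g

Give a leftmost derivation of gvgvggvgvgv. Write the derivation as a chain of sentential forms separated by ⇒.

S ⇒ Cgv ⇒ SvSgv ⇒ gvSgv ⇒ gvCgvgv ⇒ gvSvSgvgv ⇒ gvgvSgvgv ⇒ gvgvCgvgvgv ⇒ gvgvSgvgvgv ⇒ gvgvggvgvgv

S ⇒ Cgv   [S -> C g v]
Cgv ⇒ SvSgv   [C -> S v S]
SvSgv ⇒ gvSgv   [S -> g]
gvSgv ⇒ gvCgvgv   [S -> C g v]
gvCgvgv ⇒ gvSvSgvgv   [C -> S v S]
gvSvSgvgv ⇒ gvgvSgvgv   [S -> g]
gvgvSgvgv ⇒ gvgvCgvgvgv   [S -> C g v]
gvgvCgvgvgv ⇒ gvgvSgvgvgv   [C -> S]
gvgvSgvgvgv ⇒ gvgvggvgvgv   [S -> g]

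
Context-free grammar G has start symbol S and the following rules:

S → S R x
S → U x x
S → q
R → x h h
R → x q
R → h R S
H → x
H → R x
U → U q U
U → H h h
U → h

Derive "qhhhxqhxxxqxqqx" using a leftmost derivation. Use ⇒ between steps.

S⇒SRx⇒qRx⇒qhRSx⇒qhhRSSx⇒qhhhRSSSx⇒qhhhxqSSSx⇒qhhhxqSRxSSx⇒qhhhxqUxxRxSSx⇒qhhhxqhxxRxSSx⇒qhhhxqhxxxqxSSx⇒qhhhxqhxxxqxqSx⇒qhhhxqhxxxqxqqx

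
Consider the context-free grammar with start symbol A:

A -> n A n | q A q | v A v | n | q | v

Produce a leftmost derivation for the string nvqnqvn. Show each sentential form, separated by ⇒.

A ⇒ nAn ⇒ nvAvn ⇒ nvqAqvn ⇒ nvqnqvn

A ⇒ nAn   [A -> n A n]
nAn ⇒ nvAvn   [A -> v A v]
nvAvn ⇒ nvqAqvn   [A -> q A q]
nvqAqvn ⇒ nvqnqvn   [A -> n]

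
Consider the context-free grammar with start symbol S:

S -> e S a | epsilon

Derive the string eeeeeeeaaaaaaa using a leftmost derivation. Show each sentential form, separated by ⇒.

S ⇒ eSa   [S -> e S a]
eSa ⇒ eeSaa   [S -> e S a]
eeSaa ⇒ eeeSaaa   [S -> e S a]
eeeSaaa ⇒ eeeeSaaaa   [S -> e S a]
eeeeSaaaa ⇒ eeeeeSaaaaa   [S -> e S a]
eeeeeSaaaaa ⇒ eeeeeeSaaaaaa   [S -> e S a]
eeeeeeSaaaaaa ⇒ eeeeeeeSaaaaaaa   [S -> e S a]
eeeeeeeSaaaaaaa ⇒ eeeeeeeaaaaaaa   [S -> epsilon]

S ⇒ eSa ⇒ eeSaa ⇒ eeeSaaa ⇒ eeeeSaaaa ⇒ eeeeeSaaaaa ⇒ eeeeeeSaaaaaa ⇒ eeeeeeeSaaaaaaa ⇒ eeeeeeeaaaaaaa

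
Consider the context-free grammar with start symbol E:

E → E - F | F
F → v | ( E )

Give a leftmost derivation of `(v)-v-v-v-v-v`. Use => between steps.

E => E-F => E-F-F => E-F-F-F => E-F-F-F-F => E-F-F-F-F-F => F-F-F-F-F-F => (E)-F-F-F-F-F => (F)-F-F-F-F-F => (v)-F-F-F-F-F => (v)-v-F-F-F-F => (v)-v-v-F-F-F => (v)-v-v-v-F-F => (v)-v-v-v-v-F => (v)-v-v-v-v-v

E => E-F   [E → E - F]
E-F => E-F-F   [E → E - F]
E-F-F => E-F-F-F   [E → E - F]
E-F-F-F => E-F-F-F-F   [E → E - F]
E-F-F-F-F => E-F-F-F-F-F   [E → E - F]
E-F-F-F-F-F => F-F-F-F-F-F   [E → F]
F-F-F-F-F-F => (E)-F-F-F-F-F   [F → ( E )]
(E)-F-F-F-F-F => (F)-F-F-F-F-F   [E → F]
(F)-F-F-F-F-F => (v)-F-F-F-F-F   [F → v]
(v)-F-F-F-F-F => (v)-v-F-F-F-F   [F → v]
(v)-v-F-F-F-F => (v)-v-v-F-F-F   [F → v]
(v)-v-v-F-F-F => (v)-v-v-v-F-F   [F → v]
(v)-v-v-v-F-F => (v)-v-v-v-v-F   [F → v]
(v)-v-v-v-v-F => (v)-v-v-v-v-v   [F → v]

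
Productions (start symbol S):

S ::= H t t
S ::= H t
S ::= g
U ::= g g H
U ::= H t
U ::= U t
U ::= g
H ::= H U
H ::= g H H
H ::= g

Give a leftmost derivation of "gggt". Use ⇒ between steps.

S ⇒ Ht ⇒ HUt ⇒ HUUt ⇒ gUUt ⇒ ggUt ⇒ gggt

S ⇒ Ht   [S ::= H t]
Ht ⇒ HUt   [H ::= H U]
HUt ⇒ HUUt   [H ::= H U]
HUUt ⇒ gUUt   [H ::= g]
gUUt ⇒ ggUt   [U ::= g]
ggUt ⇒ gggt   [U ::= g]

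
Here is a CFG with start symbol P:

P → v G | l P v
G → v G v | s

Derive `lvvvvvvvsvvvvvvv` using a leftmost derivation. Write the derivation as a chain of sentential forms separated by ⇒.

P ⇒ lPv ⇒ lvGv ⇒ lvvGvv ⇒ lvvvGvvv ⇒ lvvvvGvvvv ⇒ lvvvvvGvvvvv ⇒ lvvvvvvGvvvvvv ⇒ lvvvvvvvGvvvvvvv ⇒ lvvvvvvvsvvvvvvv

P ⇒ lPv   [P → l P v]
lPv ⇒ lvGv   [P → v G]
lvGv ⇒ lvvGvv   [G → v G v]
lvvGvv ⇒ lvvvGvvv   [G → v G v]
lvvvGvvv ⇒ lvvvvGvvvv   [G → v G v]
lvvvvGvvvv ⇒ lvvvvvGvvvvv   [G → v G v]
lvvvvvGvvvvv ⇒ lvvvvvvGvvvvvv   [G → v G v]
lvvvvvvGvvvvvv ⇒ lvvvvvvvGvvvvvvv   [G → v G v]
lvvvvvvvGvvvvvvv ⇒ lvvvvvvvsvvvvvvv   [G → s]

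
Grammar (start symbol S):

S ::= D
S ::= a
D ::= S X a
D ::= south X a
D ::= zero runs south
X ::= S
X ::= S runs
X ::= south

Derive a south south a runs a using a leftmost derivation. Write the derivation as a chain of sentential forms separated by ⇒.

S ⇒ D ⇒ S X a ⇒ a X a ⇒ a S runs a ⇒ a D runs a ⇒ a south X a runs a ⇒ a south south a runs a

S ⇒ D   [S ::= D]
D ⇒ S X a   [D ::= S X a]
S X a ⇒ a X a   [S ::= a]
a X a ⇒ a S runs a   [X ::= S runs]
a S runs a ⇒ a D runs a   [S ::= D]
a D runs a ⇒ a south X a runs a   [D ::= south X a]
a south X a runs a ⇒ a south south a runs a   [X ::= south]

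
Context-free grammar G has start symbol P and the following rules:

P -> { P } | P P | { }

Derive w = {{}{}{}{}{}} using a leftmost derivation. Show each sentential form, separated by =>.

P => {P} => {PP} => {PPP} => {PPPP} => {PPPPP} => {{}PPPP} => {{}{}PPP} => {{}{}{}PP} => {{}{}{}{}P} => {{}{}{}{}{}}

P => {P}   [P -> { P }]
{P} => {PP}   [P -> P P]
{PP} => {PPP}   [P -> P P]
{PPP} => {PPPP}   [P -> P P]
{PPPP} => {PPPPP}   [P -> P P]
{PPPPP} => {{}PPPP}   [P -> { }]
{{}PPPP} => {{}{}PPP}   [P -> { }]
{{}{}PPP} => {{}{}{}PP}   [P -> { }]
{{}{}{}PP} => {{}{}{}{}P}   [P -> { }]
{{}{}{}{}P} => {{}{}{}{}{}}   [P -> { }]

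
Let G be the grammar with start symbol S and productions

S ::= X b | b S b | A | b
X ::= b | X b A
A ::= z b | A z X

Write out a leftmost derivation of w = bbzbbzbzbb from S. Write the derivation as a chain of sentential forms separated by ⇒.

S ⇒ Xb   [S ::= X b]
Xb ⇒ XbAb   [X ::= X b A]
XbAb ⇒ XbAbAb   [X ::= X b A]
XbAbAb ⇒ bbAbAb   [X ::= b]
bbAbAb ⇒ bbzbbAb   [A ::= z b]
bbzbbAb ⇒ bbzbbAzXb   [A ::= A z X]
bbzbbAzXb ⇒ bbzbbzbzXb   [A ::= z b]
bbzbbzbzXb ⇒ bbzbbzbzbb   [X ::= b]

S ⇒ Xb ⇒ XbAb ⇒ XbAbAb ⇒ bbAbAb ⇒ bbzbbAb ⇒ bbzbbAzXb ⇒ bbzbbzbzXb ⇒ bbzbbzbzbb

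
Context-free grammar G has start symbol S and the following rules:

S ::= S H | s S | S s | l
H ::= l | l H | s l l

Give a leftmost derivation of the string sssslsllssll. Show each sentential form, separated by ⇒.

S ⇒ SH ⇒ sSH ⇒ ssSH ⇒ ssSsH ⇒ sssSsH ⇒ ssssSsH ⇒ ssssSHsH ⇒ sssslHsH ⇒ sssslsllsH ⇒ sssslsllssll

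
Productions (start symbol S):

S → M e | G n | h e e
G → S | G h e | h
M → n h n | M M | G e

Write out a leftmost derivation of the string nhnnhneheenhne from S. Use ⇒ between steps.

S ⇒ Me ⇒ MMe ⇒ GeMe ⇒ GheeMe ⇒ SheeMe ⇒ MeheeMe ⇒ MMeheeMe ⇒ nhnMeheeMe ⇒ nhnnhneheeMe ⇒ nhnnhneheenhne

S ⇒ Me   [S → M e]
Me ⇒ MMe   [M → M M]
MMe ⇒ GeMe   [M → G e]
GeMe ⇒ GheeMe   [G → G h e]
GheeMe ⇒ SheeMe   [G → S]
SheeMe ⇒ MeheeMe   [S → M e]
MeheeMe ⇒ MMeheeMe   [M → M M]
MMeheeMe ⇒ nhnMeheeMe   [M → n h n]
nhnMeheeMe ⇒ nhnnhneheeMe   [M → n h n]
nhnnhneheeMe ⇒ nhnnhneheenhne   [M → n h n]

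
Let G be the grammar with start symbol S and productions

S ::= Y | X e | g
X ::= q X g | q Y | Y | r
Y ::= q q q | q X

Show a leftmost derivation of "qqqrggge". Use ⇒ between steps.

S ⇒ Xe   [S ::= X e]
Xe ⇒ qXge   [X ::= q X g]
qXge ⇒ qqXgge   [X ::= q X g]
qqXgge ⇒ qqqXggge   [X ::= q X g]
qqqXggge ⇒ qqqrggge   [X ::= r]

S ⇒ Xe ⇒ qXge ⇒ qqXgge ⇒ qqqXggge ⇒ qqqrggge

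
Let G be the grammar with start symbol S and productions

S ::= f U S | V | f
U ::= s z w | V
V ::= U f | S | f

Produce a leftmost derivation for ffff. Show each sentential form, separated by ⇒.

S ⇒ V ⇒ Uf ⇒ Vf ⇒ Sf ⇒ fUSf ⇒ fVSf ⇒ ffSf ⇒ ffff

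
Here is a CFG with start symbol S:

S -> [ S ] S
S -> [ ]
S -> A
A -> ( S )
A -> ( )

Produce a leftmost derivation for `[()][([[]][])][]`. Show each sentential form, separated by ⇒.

S ⇒ [S]S   [S -> [ S ] S]
[S]S ⇒ [A]S   [S -> A]
[A]S ⇒ [()]S   [A -> ( )]
[()]S ⇒ [()][S]S   [S -> [ S ] S]
[()][S]S ⇒ [()][A]S   [S -> A]
[()][A]S ⇒ [()][(S)]S   [A -> ( S )]
[()][(S)]S ⇒ [()][([S]S)]S   [S -> [ S ] S]
[()][([S]S)]S ⇒ [()][([[]]S)]S   [S -> [ ]]
[()][([[]]S)]S ⇒ [()][([[]][])]S   [S -> [ ]]
[()][([[]][])]S ⇒ [()][([[]][])][]   [S -> [ ]]

S ⇒ [S]S ⇒ [A]S ⇒ [()]S ⇒ [()][S]S ⇒ [()][A]S ⇒ [()][(S)]S ⇒ [()][([S]S)]S ⇒ [()][([[]]S)]S ⇒ [()][([[]][])]S ⇒ [()][([[]][])][]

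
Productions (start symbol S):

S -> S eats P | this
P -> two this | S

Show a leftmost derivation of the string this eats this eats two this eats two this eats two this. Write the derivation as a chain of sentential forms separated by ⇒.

S ⇒ S eats P ⇒ S eats P eats P ⇒ this eats P eats P ⇒ this eats S eats P ⇒ this eats S eats P eats P ⇒ this eats S eats P eats P eats P ⇒ this eats this eats P eats P eats P ⇒ this eats this eats two this eats P eats P ⇒ this eats this eats two this eats two this eats P ⇒ this eats this eats two this eats two this eats two this

S ⇒ S eats P   [S -> S eats P]
S eats P ⇒ S eats P eats P   [S -> S eats P]
S eats P eats P ⇒ this eats P eats P   [S -> this]
this eats P eats P ⇒ this eats S eats P   [P -> S]
this eats S eats P ⇒ this eats S eats P eats P   [S -> S eats P]
this eats S eats P eats P ⇒ this eats S eats P eats P eats P   [S -> S eats P]
this eats S eats P eats P eats P ⇒ this eats this eats P eats P eats P   [S -> this]
this eats this eats P eats P eats P ⇒ this eats this eats two this eats P eats P   [P -> two this]
this eats this eats two this eats P eats P ⇒ this eats this eats two this eats two this eats P   [P -> two this]
this eats this eats two this eats two this eats P ⇒ this eats this eats two this eats two this eats two this   [P -> two this]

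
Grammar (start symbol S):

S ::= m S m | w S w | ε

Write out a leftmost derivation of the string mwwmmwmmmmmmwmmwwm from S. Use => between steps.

S=>mSm=>mwSwm=>mwwSwwm=>mwwmSmwwm=>mwwmmSmmwwm=>mwwmmwSwmmwwm=>mwwmmwmSmwmmwwm=>mwwmmwmmSmmwmmwwm=>mwwmmwmmmSmmmwmmwwm=>mwwmmwmmmmmmwmmwwm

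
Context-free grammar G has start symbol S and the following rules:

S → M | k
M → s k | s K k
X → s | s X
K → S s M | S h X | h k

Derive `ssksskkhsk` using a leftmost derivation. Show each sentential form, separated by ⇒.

S ⇒ M   [S → M]
M ⇒ sKk   [M → s K k]
sKk ⇒ sShXk   [K → S h X]
sShXk ⇒ sMhXk   [S → M]
sMhXk ⇒ ssKkhXk   [M → s K k]
ssKkhXk ⇒ ssSsMkhXk   [K → S s M]
ssSsMkhXk ⇒ ssksMkhXk   [S → k]
ssksMkhXk ⇒ ssksskkhXk   [M → s k]
ssksskkhXk ⇒ ssksskkhsk   [X → s]

S⇒M⇒sKk⇒sShXk⇒sMhXk⇒ssKkhXk⇒ssSsMkhXk⇒ssksMkhXk⇒ssksskkhXk⇒ssksskkhsk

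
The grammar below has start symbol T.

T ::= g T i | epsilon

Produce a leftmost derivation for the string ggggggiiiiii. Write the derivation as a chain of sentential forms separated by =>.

T=>gTi=>ggTii=>gggTiii=>ggggTiiii=>gggggTiiiii=>ggggggTiiiiii=>ggggggiiiiii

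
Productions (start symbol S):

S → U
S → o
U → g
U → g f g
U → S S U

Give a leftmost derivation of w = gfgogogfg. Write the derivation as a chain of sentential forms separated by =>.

S=>U=>SSU=>USU=>SSUSU=>USUSU=>gfgSUSU=>gfgoUSU=>gfgogSU=>gfgogoU=>gfgogogfg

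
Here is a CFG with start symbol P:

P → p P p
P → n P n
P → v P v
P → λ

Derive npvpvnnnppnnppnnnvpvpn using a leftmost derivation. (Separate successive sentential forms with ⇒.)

P ⇒ nPn   [P → n P n]
nPn ⇒ npPpn   [P → p P p]
npPpn ⇒ npvPvpn   [P → v P v]
npvPvpn ⇒ npvpPpvpn   [P → p P p]
npvpPpvpn ⇒ npvpvPvpvpn   [P → v P v]
npvpvPvpvpn ⇒ npvpvnPnvpvpn   [P → n P n]
npvpvnPnvpvpn ⇒ npvpvnnPnnvpvpn   [P → n P n]
npvpvnnPnnvpvpn ⇒ npvpvnnnPnnnvpvpn   [P → n P n]
npvpvnnnPnnnvpvpn ⇒ npvpvnnnpPpnnnvpvpn   [P → p P p]
npvpvnnnpPpnnnvpvpn ⇒ npvpvnnnppPppnnnvpvpn   [P → p P p]
npvpvnnnppPppnnnvpvpn ⇒ npvpvnnnppnPnppnnnvpvpn   [P → n P n]
npvpvnnnppnPnppnnnvpvpn ⇒ npvpvnnnppnnppnnnvpvpn   [P → λ]

P ⇒ nPn ⇒ npPpn ⇒ npvPvpn ⇒ npvpPpvpn ⇒ npvpvPvpvpn ⇒ npvpvnPnvpvpn ⇒ npvpvnnPnnvpvpn ⇒ npvpvnnnPnnnvpvpn ⇒ npvpvnnnpPpnnnvpvpn ⇒ npvpvnnnppPppnnnvpvpn ⇒ npvpvnnnppnPnppnnnvpvpn ⇒ npvpvnnnppnnppnnnvpvpn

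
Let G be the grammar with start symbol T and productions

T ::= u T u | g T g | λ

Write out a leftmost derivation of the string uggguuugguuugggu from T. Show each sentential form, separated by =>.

T => uTu   [T ::= u T u]
uTu => ugTgu   [T ::= g T g]
ugTgu => uggTggu   [T ::= g T g]
uggTggu => ugggTgggu   [T ::= g T g]
ugggTgggu => uggguTugggu   [T ::= u T u]
uggguTugggu => uggguuTuugggu   [T ::= u T u]
uggguuTuugggu => uggguuuTuuugggu   [T ::= u T u]
uggguuuTuuugggu => uggguuugTguuugggu   [T ::= g T g]
uggguuugTguuugggu => uggguuugguuugggu   [T ::= λ]

T => uTu => ugTgu => uggTggu => ugggTgggu => uggguTugggu => uggguuTuugggu => uggguuuTuuugggu => uggguuugTguuugggu => uggguuugguuugggu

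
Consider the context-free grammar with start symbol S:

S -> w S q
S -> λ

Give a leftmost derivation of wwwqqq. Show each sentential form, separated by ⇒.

S⇒wSq⇒wwSqq⇒wwwSqqq⇒wwwqqq

S ⇒ wSq   [S -> w S q]
wSq ⇒ wwSqq   [S -> w S q]
wwSqq ⇒ wwwSqqq   [S -> w S q]
wwwSqqq ⇒ wwwqqq   [S -> λ]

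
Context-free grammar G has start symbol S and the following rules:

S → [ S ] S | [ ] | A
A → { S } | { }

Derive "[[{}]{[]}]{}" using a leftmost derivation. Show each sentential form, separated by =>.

S=>[S]S=>[[S]S]S=>[[A]S]S=>[[{}]S]S=>[[{}]A]S=>[[{}]{S}]S=>[[{}]{[]}]S=>[[{}]{[]}]A=>[[{}]{[]}]{}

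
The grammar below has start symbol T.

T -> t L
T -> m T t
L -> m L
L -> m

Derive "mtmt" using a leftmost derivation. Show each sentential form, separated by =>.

T => mTt => mtLt => mtmt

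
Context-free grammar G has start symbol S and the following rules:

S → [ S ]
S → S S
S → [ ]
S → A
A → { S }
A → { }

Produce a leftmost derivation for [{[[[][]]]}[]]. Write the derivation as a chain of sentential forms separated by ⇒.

S ⇒ [S] ⇒ [SS] ⇒ [AS] ⇒ [{S}S] ⇒ [{[S]}S] ⇒ [{[[S]]}S] ⇒ [{[[SS]]}S] ⇒ [{[[[]S]]}S] ⇒ [{[[[][]]]}S] ⇒ [{[[[][]]]}[]]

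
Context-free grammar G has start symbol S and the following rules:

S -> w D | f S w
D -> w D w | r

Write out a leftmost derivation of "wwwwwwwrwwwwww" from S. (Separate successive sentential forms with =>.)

S=>wD=>wwDw=>wwwDww=>wwwwDwww=>wwwwwDwwww=>wwwwwwDwwwww=>wwwwwwwDwwwwww=>wwwwwwwrwwwwww

S => wD   [S -> w D]
wD => wwDw   [D -> w D w]
wwDw => wwwDww   [D -> w D w]
wwwDww => wwwwDwww   [D -> w D w]
wwwwDwww => wwwwwDwwww   [D -> w D w]
wwwwwDwwww => wwwwwwDwwwww   [D -> w D w]
wwwwwwDwwwww => wwwwwwwDwwwwww   [D -> w D w]
wwwwwwwDwwwwww => wwwwwwwrwwwwww   [D -> r]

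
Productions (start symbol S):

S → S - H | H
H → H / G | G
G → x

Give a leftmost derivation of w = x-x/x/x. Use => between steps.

S => S-H => H-H => G-H => x-H => x-H/G => x-H/G/G => x-G/G/G => x-x/G/G => x-x/x/G => x-x/x/x

S => S-H   [S → S - H]
S-H => H-H   [S → H]
H-H => G-H   [H → G]
G-H => x-H   [G → x]
x-H => x-H/G   [H → H / G]
x-H/G => x-H/G/G   [H → H / G]
x-H/G/G => x-G/G/G   [H → G]
x-G/G/G => x-x/G/G   [G → x]
x-x/G/G => x-x/x/G   [G → x]
x-x/x/G => x-x/x/x   [G → x]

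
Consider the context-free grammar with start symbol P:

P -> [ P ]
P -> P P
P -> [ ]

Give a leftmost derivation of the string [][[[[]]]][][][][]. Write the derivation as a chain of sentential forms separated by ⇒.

P ⇒ PP   [P -> P P]
PP ⇒ []P   [P -> [ ]]
[]P ⇒ []PP   [P -> P P]
[]PP ⇒ []PPP   [P -> P P]
[]PPP ⇒ []PPPP   [P -> P P]
[]PPPP ⇒ []PPPPP   [P -> P P]
[]PPPPP ⇒ [][P]PPPP   [P -> [ P ]]
[][P]PPPP ⇒ [][[P]]PPPP   [P -> [ P ]]
[][[P]]PPPP ⇒ [][[[P]]]PPPP   [P -> [ P ]]
[][[[P]]]PPPP ⇒ [][[[[]]]]PPPP   [P -> [ ]]
[][[[[]]]]PPPP ⇒ [][[[[]]]][]PPP   [P -> [ ]]
[][[[[]]]][]PPP ⇒ [][[[[]]]][][]PP   [P -> [ ]]
[][[[[]]]][][]PP ⇒ [][[[[]]]][][][]P   [P -> [ ]]
[][[[[]]]][][][]P ⇒ [][[[[]]]][][][][]   [P -> [ ]]

P⇒PP⇒[]P⇒[]PP⇒[]PPP⇒[]PPPP⇒[]PPPPP⇒[][P]PPPP⇒[][[P]]PPPP⇒[][[[P]]]PPPP⇒[][[[[]]]]PPPP⇒[][[[[]]]][]PPP⇒[][[[[]]]][][]PP⇒[][[[[]]]][][][]P⇒[][[[[]]]][][][][]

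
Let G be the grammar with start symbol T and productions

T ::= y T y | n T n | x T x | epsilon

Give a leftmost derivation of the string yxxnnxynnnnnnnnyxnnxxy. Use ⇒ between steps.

T ⇒ yTy ⇒ yxTxy ⇒ yxxTxxy ⇒ yxxnTnxxy ⇒ yxxnnTnnxxy ⇒ yxxnnxTxnnxxy ⇒ yxxnnxyTyxnnxxy ⇒ yxxnnxynTnyxnnxxy ⇒ yxxnnxynnTnnyxnnxxy ⇒ yxxnnxynnnTnnnyxnnxxy ⇒ yxxnnxynnnnTnnnnyxnnxxy ⇒ yxxnnxynnnnnnnnyxnnxxy

T ⇒ yTy   [T ::= y T y]
yTy ⇒ yxTxy   [T ::= x T x]
yxTxy ⇒ yxxTxxy   [T ::= x T x]
yxxTxxy ⇒ yxxnTnxxy   [T ::= n T n]
yxxnTnxxy ⇒ yxxnnTnnxxy   [T ::= n T n]
yxxnnTnnxxy ⇒ yxxnnxTxnnxxy   [T ::= x T x]
yxxnnxTxnnxxy ⇒ yxxnnxyTyxnnxxy   [T ::= y T y]
yxxnnxyTyxnnxxy ⇒ yxxnnxynTnyxnnxxy   [T ::= n T n]
yxxnnxynTnyxnnxxy ⇒ yxxnnxynnTnnyxnnxxy   [T ::= n T n]
yxxnnxynnTnnyxnnxxy ⇒ yxxnnxynnnTnnnyxnnxxy   [T ::= n T n]
yxxnnxynnnTnnnyxnnxxy ⇒ yxxnnxynnnnTnnnnyxnnxxy   [T ::= n T n]
yxxnnxynnnnTnnnnyxnnxxy ⇒ yxxnnxynnnnnnnnyxnnxxy   [T ::= epsilon]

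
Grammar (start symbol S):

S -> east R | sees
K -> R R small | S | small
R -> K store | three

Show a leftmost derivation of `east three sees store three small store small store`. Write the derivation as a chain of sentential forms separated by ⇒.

S ⇒ east R   [S -> east R]
east R ⇒ east K store   [R -> K store]
east K store ⇒ east R R small store   [K -> R R small]
east R R small store ⇒ east three R small store   [R -> three]
east three R small store ⇒ east three K store small store   [R -> K store]
east three K store small store ⇒ east three R R small store small store   [K -> R R small]
east three R R small store small store ⇒ east three K store R small store small store   [R -> K store]
east three K store R small store small store ⇒ east three S store R small store small store   [K -> S]
east three S store R small store small store ⇒ east three sees store R small store small store   [S -> sees]
east three sees store R small store small store ⇒ east three sees store three small store small store   [R -> three]

S ⇒ east R ⇒ east K store ⇒ east R R small store ⇒ east three R small store ⇒ east three K store small store ⇒ east three R R small store small store ⇒ east three K store R small store small store ⇒ east three S store R small store small store ⇒ east three sees store R small store small store ⇒ east three sees store three small store small store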